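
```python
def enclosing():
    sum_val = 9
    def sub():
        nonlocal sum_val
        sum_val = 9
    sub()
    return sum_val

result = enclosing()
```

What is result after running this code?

Step 1: enclosing() sets sum_val = 9.
Step 2: sub() uses nonlocal to reassign sum_val = 9.
Step 3: result = 9

The answer is 9.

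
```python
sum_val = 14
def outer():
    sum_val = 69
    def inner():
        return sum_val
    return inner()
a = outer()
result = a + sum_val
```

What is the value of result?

Step 1: outer() has local sum_val = 69. inner() reads from enclosing.
Step 2: outer() returns 69. Global sum_val = 14 unchanged.
Step 3: result = 69 + 14 = 83

The answer is 83.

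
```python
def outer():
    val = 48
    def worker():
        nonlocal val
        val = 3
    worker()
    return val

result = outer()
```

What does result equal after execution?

Step 1: outer() sets val = 48.
Step 2: worker() uses nonlocal to reassign val = 3.
Step 3: result = 3

The answer is 3.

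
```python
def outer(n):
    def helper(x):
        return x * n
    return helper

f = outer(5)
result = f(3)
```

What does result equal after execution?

Step 1: outer(5) creates a closure capturing n = 5.
Step 2: f(3) computes 3 * 5 = 15.
Step 3: result = 15

The answer is 15.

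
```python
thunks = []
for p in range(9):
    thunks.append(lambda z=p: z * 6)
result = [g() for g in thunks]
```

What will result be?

Step 1: Default arg z=p captures p at each iteration.
Step 2: thunks[k] has z defaulting to k, returns k * 6.
Step 3: result = [0, 6, 12, 18, 24, 30, 36, 42, 48]

The answer is [0, 6, 12, 18, 24, 30, 36, 42, 48].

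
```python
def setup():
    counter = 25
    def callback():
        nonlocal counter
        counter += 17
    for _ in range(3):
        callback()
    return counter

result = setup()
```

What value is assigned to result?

Step 1: counter = 25.
Step 2: callback() is called 3 times in a loop, each adding 17 via nonlocal.
Step 3: counter = 25 + 17 * 3 = 76

The answer is 76.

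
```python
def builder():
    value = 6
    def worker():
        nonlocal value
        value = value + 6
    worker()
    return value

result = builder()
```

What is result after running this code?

Step 1: builder() sets value = 6.
Step 2: worker() uses nonlocal to modify value in builder's scope: value = 6 + 6 = 12.
Step 3: builder() returns the modified value = 12

The answer is 12.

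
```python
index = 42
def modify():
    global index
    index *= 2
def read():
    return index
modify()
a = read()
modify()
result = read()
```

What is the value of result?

Step 1: index = 42.
Step 2: First modify(): index = 42 * 2 = 84.
Step 3: Second modify(): index = 84 * 2 = 168.
Step 4: read() returns 168

The answer is 168.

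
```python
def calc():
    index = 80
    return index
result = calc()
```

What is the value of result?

Step 1: calc() defines index = 80 in its local scope.
Step 2: return index finds the local variable index = 80.
Step 3: result = 80

The answer is 80.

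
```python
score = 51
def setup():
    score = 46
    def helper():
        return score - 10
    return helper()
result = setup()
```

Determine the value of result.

Step 1: setup() shadows global score with score = 46.
Step 2: helper() finds score = 46 in enclosing scope, computes 46 - 10 = 36.
Step 3: result = 36

The answer is 36.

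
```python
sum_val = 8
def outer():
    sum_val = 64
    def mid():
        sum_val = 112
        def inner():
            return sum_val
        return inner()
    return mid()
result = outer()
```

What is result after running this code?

Step 1: Three levels of shadowing: global 8, outer 64, mid 112.
Step 2: inner() finds sum_val = 112 in enclosing mid() scope.
Step 3: result = 112

The answer is 112.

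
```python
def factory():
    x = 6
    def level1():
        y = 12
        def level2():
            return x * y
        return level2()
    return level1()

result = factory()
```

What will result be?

Step 1: x = 6 in factory. y = 12 in level1.
Step 2: level2() reads x = 6 and y = 12 from enclosing scopes.
Step 3: result = 6 * 12 = 72

The answer is 72.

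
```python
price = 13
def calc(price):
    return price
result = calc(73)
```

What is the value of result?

Step 1: Global price = 13.
Step 2: calc(73) takes parameter price = 73, which shadows the global.
Step 3: result = 73

The answer is 73.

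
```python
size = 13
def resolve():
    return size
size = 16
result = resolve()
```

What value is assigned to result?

Step 1: size is first set to 13, then reassigned to 16.
Step 2: resolve() is called after the reassignment, so it looks up the current global size = 16.
Step 3: result = 16

The answer is 16.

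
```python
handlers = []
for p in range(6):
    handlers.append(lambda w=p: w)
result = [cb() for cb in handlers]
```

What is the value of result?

Step 1: Default arg w=p captures p at each iteration.
Step 2: Each lambda has its own default: 0, 1, ..., 5.
Step 3: result = [0, 1, 2, 3, 4, 5]

The answer is [0, 1, 2, 3, 4, 5].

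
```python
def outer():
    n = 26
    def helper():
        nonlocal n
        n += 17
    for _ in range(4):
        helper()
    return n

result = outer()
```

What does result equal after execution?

Step 1: n = 26.
Step 2: helper() is called 4 times in a loop, each adding 17 via nonlocal.
Step 3: n = 26 + 17 * 4 = 94

The answer is 94.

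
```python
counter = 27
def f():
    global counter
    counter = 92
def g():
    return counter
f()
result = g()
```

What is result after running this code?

Step 1: counter = 27.
Step 2: f() sets global counter = 92.
Step 3: g() reads global counter = 92. result = 92

The answer is 92.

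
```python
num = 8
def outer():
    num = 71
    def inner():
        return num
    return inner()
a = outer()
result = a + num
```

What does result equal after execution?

Step 1: outer() has local num = 71. inner() reads from enclosing.
Step 2: outer() returns 71. Global num = 8 unchanged.
Step 3: result = 71 + 8 = 79

The answer is 79.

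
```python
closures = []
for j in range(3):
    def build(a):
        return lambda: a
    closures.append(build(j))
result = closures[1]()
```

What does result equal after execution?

Step 1: build(j) creates a new scope capturing a = j at call time.
Step 2: closures[1] = build(1), so its lambda captures a = 1.
Step 3: result = 1 (closure factory fixes late binding)

The answer is 1.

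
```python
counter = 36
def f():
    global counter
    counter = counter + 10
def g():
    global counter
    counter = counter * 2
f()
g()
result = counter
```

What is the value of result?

Step 1: counter = 36.
Step 2: f() adds 10: counter = 36 + 10 = 46.
Step 3: g() doubles: counter = 46 * 2 = 92.
Step 4: result = 92

The answer is 92.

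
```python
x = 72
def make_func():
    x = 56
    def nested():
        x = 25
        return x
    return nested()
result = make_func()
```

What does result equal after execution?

Step 1: Three scopes define x: global (72), make_func (56), nested (25).
Step 2: nested() has its own local x = 25, which shadows both enclosing and global.
Step 3: result = 25 (local wins in LEGB)

The answer is 25.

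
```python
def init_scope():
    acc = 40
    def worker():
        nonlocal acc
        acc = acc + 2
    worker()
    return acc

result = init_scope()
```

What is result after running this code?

Step 1: init_scope() sets acc = 40.
Step 2: worker() uses nonlocal to modify acc in init_scope's scope: acc = 40 + 2 = 42.
Step 3: init_scope() returns the modified acc = 42

The answer is 42.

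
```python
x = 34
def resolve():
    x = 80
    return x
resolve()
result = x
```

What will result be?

Step 1: Global x = 34.
Step 2: resolve() creates local x = 80 (shadow, not modification).
Step 3: After resolve() returns, global x is unchanged. result = 34

The answer is 34.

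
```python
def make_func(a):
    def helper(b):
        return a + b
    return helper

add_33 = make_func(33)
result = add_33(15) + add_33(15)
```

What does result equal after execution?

Step 1: add_33 captures a = 33.
Step 2: add_33(15) = 33 + 15 = 48, called twice.
Step 3: result = 48 + 48 = 96

The answer is 96.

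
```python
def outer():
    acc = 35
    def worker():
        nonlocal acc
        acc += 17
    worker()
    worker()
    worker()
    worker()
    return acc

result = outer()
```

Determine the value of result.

Step 1: acc starts at 35.
Step 2: worker() is called 4 times, each adding 17.
Step 3: acc = 35 + 17 * 4 = 103

The answer is 103.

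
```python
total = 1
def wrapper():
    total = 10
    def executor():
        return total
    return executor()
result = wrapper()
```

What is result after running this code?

Step 1: total = 1 globally, but wrapper() defines total = 10 locally.
Step 2: executor() looks up total. Not in local scope, so checks enclosing scope (wrapper) and finds total = 10.
Step 3: result = 10

The answer is 10.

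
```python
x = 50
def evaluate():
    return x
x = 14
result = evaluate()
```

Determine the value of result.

Step 1: x is first set to 50, then reassigned to 14.
Step 2: evaluate() is called after the reassignment, so it looks up the current global x = 14.
Step 3: result = 14

The answer is 14.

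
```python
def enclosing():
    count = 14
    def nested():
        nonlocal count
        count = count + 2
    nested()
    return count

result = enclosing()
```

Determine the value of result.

Step 1: enclosing() sets count = 14.
Step 2: nested() uses nonlocal to modify count in enclosing's scope: count = 14 + 2 = 16.
Step 3: enclosing() returns the modified count = 16

The answer is 16.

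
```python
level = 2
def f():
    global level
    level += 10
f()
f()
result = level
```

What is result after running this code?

Step 1: level = 2.
Step 2: First f(): level = 2 + 10 = 12.
Step 3: Second f(): level = 12 + 10 = 22. result = 22

The answer is 22.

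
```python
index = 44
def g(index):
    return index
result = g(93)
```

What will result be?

Step 1: Global index = 44.
Step 2: g(93) takes parameter index = 93, which shadows the global.
Step 3: result = 93

The answer is 93.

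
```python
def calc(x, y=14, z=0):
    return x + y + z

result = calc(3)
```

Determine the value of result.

Step 1: calc(3) uses defaults y = 14, z = 0.
Step 2: Returns 3 + 14 + 0 = 17.
Step 3: result = 17

The answer is 17.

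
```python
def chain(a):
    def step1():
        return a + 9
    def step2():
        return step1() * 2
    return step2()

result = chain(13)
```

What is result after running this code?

Step 1: chain(13) captures a = 13.
Step 2: step2() calls step1() which returns 13 + 9 = 22.
Step 3: step2() returns 22 * 2 = 44

The answer is 44.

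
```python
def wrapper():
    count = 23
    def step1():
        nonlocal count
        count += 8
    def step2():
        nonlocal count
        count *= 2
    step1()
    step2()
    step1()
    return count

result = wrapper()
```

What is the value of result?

Step 1: count = 23.
Step 2: step1(): count = 23 + 8 = 31.
Step 3: step2(): count = 31 * 2 = 62.
Step 4: step1(): count = 62 + 8 = 70. result = 70

The answer is 70.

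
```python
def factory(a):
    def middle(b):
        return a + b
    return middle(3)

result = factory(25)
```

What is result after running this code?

Step 1: factory(25) passes a = 25.
Step 2: middle(3) has b = 3, reads a = 25 from enclosing.
Step 3: result = 25 + 3 = 28

The answer is 28.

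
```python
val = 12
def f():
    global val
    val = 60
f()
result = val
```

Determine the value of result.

Step 1: val = 12 globally.
Step 2: f() declares global val and sets it to 60.
Step 3: After f(), global val = 60. result = 60

The answer is 60.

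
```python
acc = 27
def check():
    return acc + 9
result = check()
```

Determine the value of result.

Step 1: acc = 27 is defined globally.
Step 2: check() looks up acc from global scope = 27, then computes 27 + 9 = 36.
Step 3: result = 36

The answer is 36.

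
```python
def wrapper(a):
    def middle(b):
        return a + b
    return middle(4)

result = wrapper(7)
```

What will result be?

Step 1: wrapper(7) passes a = 7.
Step 2: middle(4) has b = 4, reads a = 7 from enclosing.
Step 3: result = 7 + 4 = 11

The answer is 11.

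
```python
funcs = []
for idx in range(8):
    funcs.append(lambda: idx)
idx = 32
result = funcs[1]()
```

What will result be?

Step 1: Lambdas capture the variable idx by reference, not by value.
Step 2: After the loop, idx is reassigned to 32.
Step 3: funcs[1]() looks up the current idx = 32. result = 32

The answer is 32.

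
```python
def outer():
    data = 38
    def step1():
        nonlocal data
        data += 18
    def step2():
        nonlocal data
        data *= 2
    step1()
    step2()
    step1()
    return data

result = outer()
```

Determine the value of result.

Step 1: data = 38.
Step 2: step1(): data = 38 + 18 = 56.
Step 3: step2(): data = 56 * 2 = 112.
Step 4: step1(): data = 112 + 18 = 130. result = 130

The answer is 130.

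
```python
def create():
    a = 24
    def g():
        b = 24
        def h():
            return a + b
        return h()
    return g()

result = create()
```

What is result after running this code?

Step 1: create() defines a = 24. g() defines b = 24.
Step 2: h() accesses both from enclosing scopes: a = 24, b = 24.
Step 3: result = 24 + 24 = 48

The answer is 48.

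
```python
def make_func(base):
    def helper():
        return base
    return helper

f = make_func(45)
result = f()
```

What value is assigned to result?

Step 1: make_func(45) creates closure capturing base = 45.
Step 2: f() returns the captured base = 45.
Step 3: result = 45

The answer is 45.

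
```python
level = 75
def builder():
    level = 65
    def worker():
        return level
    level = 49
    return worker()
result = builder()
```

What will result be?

Step 1: builder() sets level = 65, then later level = 49.
Step 2: worker() is called after level is reassigned to 49. Closures capture variables by reference, not by value.
Step 3: result = 49

The answer is 49.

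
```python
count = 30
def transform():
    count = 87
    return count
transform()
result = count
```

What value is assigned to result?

Step 1: count = 30 globally.
Step 2: transform() creates a LOCAL count = 87 (no global keyword!).
Step 3: The global count is unchanged. result = 30

The answer is 30.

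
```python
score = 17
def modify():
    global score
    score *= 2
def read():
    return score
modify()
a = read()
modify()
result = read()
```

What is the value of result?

Step 1: score = 17.
Step 2: First modify(): score = 17 * 2 = 34.
Step 3: Second modify(): score = 34 * 2 = 68.
Step 4: read() returns 68

The answer is 68.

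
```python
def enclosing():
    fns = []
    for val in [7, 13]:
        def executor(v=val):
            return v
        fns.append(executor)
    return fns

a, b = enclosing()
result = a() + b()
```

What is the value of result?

Step 1: Default argument v=val captures val at each iteration.
Step 2: a() returns 7 (captured at first iteration), b() returns 13 (captured at second).
Step 3: result = 7 + 13 = 20

The answer is 20.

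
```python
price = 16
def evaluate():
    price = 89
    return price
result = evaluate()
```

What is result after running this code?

Step 1: Global price = 16.
Step 2: evaluate() creates local price = 89, shadowing the global.
Step 3: Returns local price = 89. result = 89

The answer is 89.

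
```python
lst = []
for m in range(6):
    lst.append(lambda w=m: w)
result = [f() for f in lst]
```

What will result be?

Step 1: Default arg w=m captures m at each iteration.
Step 2: Each lambda has its own default: 0, 1, ..., 5.
Step 3: result = [0, 1, 2, 3, 4, 5]

The answer is [0, 1, 2, 3, 4, 5].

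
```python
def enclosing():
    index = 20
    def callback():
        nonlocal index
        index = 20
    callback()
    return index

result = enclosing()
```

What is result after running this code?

Step 1: enclosing() sets index = 20.
Step 2: callback() uses nonlocal to reassign index = 20.
Step 3: result = 20

The answer is 20.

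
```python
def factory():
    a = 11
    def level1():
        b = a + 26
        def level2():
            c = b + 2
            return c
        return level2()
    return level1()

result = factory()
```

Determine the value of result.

Step 1: a = 11. b = a + 26 = 37.
Step 2: c = b + 2 = 37 + 2 = 39.
Step 3: result = 39

The answer is 39.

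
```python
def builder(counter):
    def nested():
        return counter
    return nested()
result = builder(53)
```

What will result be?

Step 1: builder(53) binds parameter counter = 53.
Step 2: nested() looks up counter in enclosing scope and finds the parameter counter = 53.
Step 3: result = 53

The answer is 53.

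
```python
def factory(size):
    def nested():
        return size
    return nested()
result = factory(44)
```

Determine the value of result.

Step 1: factory(44) binds parameter size = 44.
Step 2: nested() looks up size in enclosing scope and finds the parameter size = 44.
Step 3: result = 44

The answer is 44.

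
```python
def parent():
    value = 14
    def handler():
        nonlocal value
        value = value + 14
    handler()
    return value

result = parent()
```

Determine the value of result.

Step 1: parent() sets value = 14.
Step 2: handler() uses nonlocal to modify value in parent's scope: value = 14 + 14 = 28.
Step 3: parent() returns the modified value = 28

The answer is 28.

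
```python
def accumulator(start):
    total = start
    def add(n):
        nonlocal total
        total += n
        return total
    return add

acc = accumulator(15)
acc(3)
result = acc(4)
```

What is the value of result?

Step 1: accumulator(15) creates closure with total = 15.
Step 2: First acc(3): total = 15 + 3 = 18.
Step 3: Second acc(4): total = 18 + 4 = 22. result = 22

The answer is 22.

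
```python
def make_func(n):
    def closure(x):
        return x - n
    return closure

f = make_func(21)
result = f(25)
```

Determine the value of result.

Step 1: make_func(21) creates a closure capturing n = 21.
Step 2: f(25) computes 25 - 21 = 4.
Step 3: result = 4

The answer is 4.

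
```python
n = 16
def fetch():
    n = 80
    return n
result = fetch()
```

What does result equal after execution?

Step 1: Global n = 16.
Step 2: fetch() creates local n = 80, shadowing the global.
Step 3: Returns local n = 80. result = 80

The answer is 80.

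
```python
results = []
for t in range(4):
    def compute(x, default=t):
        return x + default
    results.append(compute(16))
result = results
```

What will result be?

Step 1: Default argument default=t is evaluated at function definition time.
Step 2: Each iteration creates compute with default = current t value.
Step 3: compute(16) returns 16 + default. results = [16, 17, 18, 19]

The answer is [16, 17, 18, 19].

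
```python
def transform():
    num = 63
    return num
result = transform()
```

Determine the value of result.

Step 1: transform() defines num = 63 in its local scope.
Step 2: return num finds the local variable num = 63.
Step 3: result = 63

The answer is 63.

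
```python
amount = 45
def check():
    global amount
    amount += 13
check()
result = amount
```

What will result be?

Step 1: amount = 45 globally.
Step 2: check() modifies global amount: amount += 13 = 58.
Step 3: result = 58

The answer is 58.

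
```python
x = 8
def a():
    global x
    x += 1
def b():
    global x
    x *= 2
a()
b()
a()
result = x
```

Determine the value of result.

Step 1: x = 8.
Step 2: a(): x = 8 + 1 = 9.
Step 3: b(): x = 9 * 2 = 18.
Step 4: a(): x = 18 + 1 = 19

The answer is 19.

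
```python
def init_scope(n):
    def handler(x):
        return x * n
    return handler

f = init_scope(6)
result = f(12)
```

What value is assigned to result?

Step 1: init_scope(6) creates a closure capturing n = 6.
Step 2: f(12) computes 12 * 6 = 72.
Step 3: result = 72

The answer is 72.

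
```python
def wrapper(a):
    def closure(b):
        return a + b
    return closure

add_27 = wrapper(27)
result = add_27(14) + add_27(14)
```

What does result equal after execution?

Step 1: add_27 captures a = 27.
Step 2: add_27(14) = 27 + 14 = 41, called twice.
Step 3: result = 41 + 41 = 82

The answer is 82.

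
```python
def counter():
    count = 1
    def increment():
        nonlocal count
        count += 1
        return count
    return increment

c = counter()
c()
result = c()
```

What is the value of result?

Step 1: counter() creates closure with count = 1.
Step 2: Each c() call increments count via nonlocal. After 2 calls: 1 + 2 = 3.
Step 3: result = 3

The answer is 3.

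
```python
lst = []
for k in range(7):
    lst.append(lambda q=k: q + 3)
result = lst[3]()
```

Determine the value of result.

Step 1: Default argument q=k captures k's value at definition time.
Step 2: lst[3] was defined when k = 3, so q defaults to 3.
Step 3: result = 3 + 3 = 6 (default arg fixes the late binding issue)

The answer is 6.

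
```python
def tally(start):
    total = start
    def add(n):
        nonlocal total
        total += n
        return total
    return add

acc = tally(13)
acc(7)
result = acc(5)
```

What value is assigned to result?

Step 1: tally(13) creates closure with total = 13.
Step 2: First acc(7): total = 13 + 7 = 20.
Step 3: Second acc(5): total = 20 + 5 = 25. result = 25

The answer is 25.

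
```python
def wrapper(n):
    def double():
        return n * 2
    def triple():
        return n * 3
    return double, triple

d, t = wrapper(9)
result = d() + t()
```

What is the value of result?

Step 1: Both closures capture the same n = 9.
Step 2: d() = 9 * 2 = 18, t() = 9 * 3 = 27.
Step 3: result = 18 + 27 = 45

The answer is 45.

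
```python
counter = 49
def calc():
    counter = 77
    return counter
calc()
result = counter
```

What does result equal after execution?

Step 1: Global counter = 49.
Step 2: calc() creates local counter = 77 (shadow, not modification).
Step 3: After calc() returns, global counter is unchanged. result = 49

The answer is 49.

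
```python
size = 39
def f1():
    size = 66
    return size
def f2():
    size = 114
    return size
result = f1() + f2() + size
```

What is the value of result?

Step 1: Each function shadows global size with its own local.
Step 2: f1() returns 66, f2() returns 114.
Step 3: Global size = 39 is unchanged. result = 66 + 114 + 39 = 219

The answer is 219.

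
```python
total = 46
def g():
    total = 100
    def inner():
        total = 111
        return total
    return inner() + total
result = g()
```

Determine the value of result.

Step 1: g() has local total = 100. inner() has local total = 111.
Step 2: inner() returns its local total = 111.
Step 3: g() returns 111 + its own total (100) = 211

The answer is 211.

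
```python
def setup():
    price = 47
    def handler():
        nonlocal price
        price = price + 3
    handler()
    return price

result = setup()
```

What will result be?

Step 1: setup() sets price = 47.
Step 2: handler() uses nonlocal to modify price in setup's scope: price = 47 + 3 = 50.
Step 3: setup() returns the modified price = 50

The answer is 50.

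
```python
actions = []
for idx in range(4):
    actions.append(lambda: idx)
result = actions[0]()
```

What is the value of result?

Step 1: The loop creates 4 lambdas, all referencing the same variable idx.
Step 2: After the loop, idx = 3 (final value).
Step 3: actions[0]() looks up idx at call time and finds 3. This is the late binding gotcha. result = 3

The answer is 3.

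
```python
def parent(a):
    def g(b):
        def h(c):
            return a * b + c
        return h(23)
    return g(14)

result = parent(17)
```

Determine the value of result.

Step 1: a = 17, b = 14, c = 23.
Step 2: h() computes a * b + c = 17 * 14 + 23 = 261.
Step 3: result = 261

The answer is 261.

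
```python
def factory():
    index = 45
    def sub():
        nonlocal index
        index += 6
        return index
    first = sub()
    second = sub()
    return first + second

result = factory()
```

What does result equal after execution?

Step 1: index starts at 45.
Step 2: First call: index = 45 + 6 = 51, returns 51.
Step 3: Second call: index = 51 + 6 = 57, returns 57.
Step 4: result = 51 + 57 = 108

The answer is 108.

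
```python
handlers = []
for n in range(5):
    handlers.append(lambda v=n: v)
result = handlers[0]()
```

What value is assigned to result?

Step 1: Default argument v=n captures n's value at each iteration.
Step 2: handlers[0] captured v = 0 when n was 0.
Step 3: result = 0

The answer is 0.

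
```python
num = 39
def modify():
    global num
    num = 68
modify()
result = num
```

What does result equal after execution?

Step 1: num = 39 globally.
Step 2: modify() declares global num and sets it to 68.
Step 3: After modify(), global num = 68. result = 68

The answer is 68.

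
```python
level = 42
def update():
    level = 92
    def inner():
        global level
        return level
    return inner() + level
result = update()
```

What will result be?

Step 1: Global level = 42. update() shadows with local level = 92.
Step 2: inner() uses global keyword, so inner() returns global level = 42.
Step 3: update() returns 42 + 92 = 134

The answer is 134.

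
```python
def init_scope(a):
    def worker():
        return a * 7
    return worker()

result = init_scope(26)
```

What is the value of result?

Step 1: init_scope(26) binds parameter a = 26.
Step 2: worker() accesses a = 26 from enclosing scope.
Step 3: result = 26 * 7 = 182

The answer is 182.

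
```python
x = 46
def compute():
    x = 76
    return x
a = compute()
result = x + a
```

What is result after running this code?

Step 1: Global x = 46. compute() returns local x = 76.
Step 2: a = 76. Global x still = 46.
Step 3: result = 46 + 76 = 122

The answer is 122.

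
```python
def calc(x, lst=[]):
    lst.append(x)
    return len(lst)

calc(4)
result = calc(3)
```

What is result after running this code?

Step 1: Mutable default list persists between calls.
Step 2: First call: lst = [4], len = 1. Second call: lst = [4, 3], len = 2.
Step 3: result = 2

The answer is 2.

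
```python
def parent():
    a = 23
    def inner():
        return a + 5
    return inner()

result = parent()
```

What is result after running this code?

Step 1: parent() defines a = 23.
Step 2: inner() reads a = 23 from enclosing scope, returns 23 + 5 = 28.
Step 3: result = 28

The answer is 28.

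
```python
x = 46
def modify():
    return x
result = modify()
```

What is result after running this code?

Step 1: x = 46 is defined in the global scope.
Step 2: modify() looks up x. No local x exists, so Python checks the global scope via LEGB rule and finds x = 46.
Step 3: result = 46

The answer is 46.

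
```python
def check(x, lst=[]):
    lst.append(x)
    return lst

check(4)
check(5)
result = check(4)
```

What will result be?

Step 1: Mutable default argument gotcha! The list [] is created once.
Step 2: Each call appends to the SAME list: [4], [4, 5], [4, 5, 4].
Step 3: result = [4, 5, 4]

The answer is [4, 5, 4].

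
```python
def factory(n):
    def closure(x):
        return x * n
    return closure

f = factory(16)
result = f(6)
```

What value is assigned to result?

Step 1: factory(16) creates a closure capturing n = 16.
Step 2: f(6) computes 6 * 16 = 96.
Step 3: result = 96

The answer is 96.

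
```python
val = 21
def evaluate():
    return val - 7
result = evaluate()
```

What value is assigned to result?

Step 1: val = 21 is defined globally.
Step 2: evaluate() looks up val from global scope = 21, then computes 21 - 7 = 14.
Step 3: result = 14

The answer is 14.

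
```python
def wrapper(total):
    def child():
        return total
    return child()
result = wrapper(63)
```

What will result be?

Step 1: wrapper(63) binds parameter total = 63.
Step 2: child() looks up total in enclosing scope and finds the parameter total = 63.
Step 3: result = 63

The answer is 63.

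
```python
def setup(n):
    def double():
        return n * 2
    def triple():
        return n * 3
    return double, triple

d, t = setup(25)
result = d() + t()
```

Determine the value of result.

Step 1: Both closures capture the same n = 25.
Step 2: d() = 25 * 2 = 50, t() = 25 * 3 = 75.
Step 3: result = 50 + 75 = 125

The answer is 125.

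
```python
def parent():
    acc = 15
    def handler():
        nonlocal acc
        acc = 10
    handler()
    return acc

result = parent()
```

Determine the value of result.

Step 1: parent() sets acc = 15.
Step 2: handler() uses nonlocal to reassign acc = 10.
Step 3: result = 10

The answer is 10.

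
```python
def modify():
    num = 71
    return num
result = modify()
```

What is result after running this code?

Step 1: modify() defines num = 71 in its local scope.
Step 2: return num finds the local variable num = 71.
Step 3: result = 71

The answer is 71.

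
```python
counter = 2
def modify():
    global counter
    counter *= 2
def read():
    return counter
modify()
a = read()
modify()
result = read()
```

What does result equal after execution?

Step 1: counter = 2.
Step 2: First modify(): counter = 2 * 2 = 4.
Step 3: Second modify(): counter = 4 * 2 = 8.
Step 4: read() returns 8

The answer is 8.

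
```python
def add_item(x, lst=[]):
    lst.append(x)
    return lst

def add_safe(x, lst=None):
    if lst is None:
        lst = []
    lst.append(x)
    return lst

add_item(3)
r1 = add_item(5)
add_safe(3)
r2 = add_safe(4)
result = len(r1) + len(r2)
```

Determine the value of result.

Step 1: add_item shares mutable default: after 2 calls, lst = [3, 5], len = 2.
Step 2: add_safe creates fresh list each time: r2 = [4], len = 1.
Step 3: result = 2 + 1 = 3

The answer is 3.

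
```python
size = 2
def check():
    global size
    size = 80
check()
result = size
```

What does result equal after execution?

Step 1: size = 2 globally.
Step 2: check() declares global size and sets it to 80.
Step 3: After check(), global size = 80. result = 80

The answer is 80.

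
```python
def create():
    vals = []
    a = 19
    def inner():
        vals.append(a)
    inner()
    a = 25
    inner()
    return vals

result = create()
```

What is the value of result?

Step 1: a = 19. inner() appends current a to vals.
Step 2: First inner(): appends 19. Then a = 25.
Step 3: Second inner(): appends 25 (closure sees updated a). result = [19, 25]

The answer is [19, 25].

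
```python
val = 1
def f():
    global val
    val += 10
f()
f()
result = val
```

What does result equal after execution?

Step 1: val = 1.
Step 2: First f(): val = 1 + 10 = 11.
Step 3: Second f(): val = 11 + 10 = 21. result = 21

The answer is 21.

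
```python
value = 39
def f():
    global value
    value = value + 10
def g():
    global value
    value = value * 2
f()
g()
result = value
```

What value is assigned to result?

Step 1: value = 39.
Step 2: f() adds 10: value = 39 + 10 = 49.
Step 3: g() doubles: value = 49 * 2 = 98.
Step 4: result = 98

The answer is 98.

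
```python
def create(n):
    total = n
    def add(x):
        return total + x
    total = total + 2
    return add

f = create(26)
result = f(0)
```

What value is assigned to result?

Step 1: create(26) sets total = 26, then total = 26 + 2 = 28.
Step 2: Closures capture by reference, so add sees total = 28.
Step 3: f(0) returns 28 + 0 = 28

The answer is 28.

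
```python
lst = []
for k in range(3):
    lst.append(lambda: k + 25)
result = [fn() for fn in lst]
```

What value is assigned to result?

Step 1: All lambdas capture k by reference. After the loop, k = 2.
Step 2: Each call returns 2 + 25 = 27.
Step 3: result = [27, 27, 27]

The answer is [27, 27, 27].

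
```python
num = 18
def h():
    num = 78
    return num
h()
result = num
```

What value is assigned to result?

Step 1: num = 18 globally.
Step 2: h() creates a LOCAL num = 78 (no global keyword!).
Step 3: The global num is unchanged. result = 18

The answer is 18.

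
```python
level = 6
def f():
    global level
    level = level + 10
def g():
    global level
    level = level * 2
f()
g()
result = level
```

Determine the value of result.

Step 1: level = 6.
Step 2: f() adds 10: level = 6 + 10 = 16.
Step 3: g() doubles: level = 16 * 2 = 32.
Step 4: result = 32

The answer is 32.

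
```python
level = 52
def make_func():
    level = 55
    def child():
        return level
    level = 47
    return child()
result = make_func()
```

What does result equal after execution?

Step 1: make_func() sets level = 55, then later level = 47.
Step 2: child() is called after level is reassigned to 47. Closures capture variables by reference, not by value.
Step 3: result = 47

The answer is 47.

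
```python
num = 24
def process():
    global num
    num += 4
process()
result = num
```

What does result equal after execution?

Step 1: num = 24 globally.
Step 2: process() modifies global num: num += 4 = 28.
Step 3: result = 28

The answer is 28.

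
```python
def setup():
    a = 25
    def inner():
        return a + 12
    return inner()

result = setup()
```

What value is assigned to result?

Step 1: setup() defines a = 25.
Step 2: inner() reads a = 25 from enclosing scope, returns 25 + 12 = 37.
Step 3: result = 37

The answer is 37.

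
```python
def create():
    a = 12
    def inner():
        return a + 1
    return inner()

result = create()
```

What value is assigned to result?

Step 1: create() defines a = 12.
Step 2: inner() reads a = 12 from enclosing scope, returns 12 + 1 = 13.
Step 3: result = 13

The answer is 13.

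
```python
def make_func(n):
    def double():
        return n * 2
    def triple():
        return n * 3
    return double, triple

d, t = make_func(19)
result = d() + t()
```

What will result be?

Step 1: Both closures capture the same n = 19.
Step 2: d() = 19 * 2 = 38, t() = 19 * 3 = 57.
Step 3: result = 38 + 57 = 95

The answer is 95.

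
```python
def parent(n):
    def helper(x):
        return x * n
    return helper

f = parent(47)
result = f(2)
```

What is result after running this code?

Step 1: parent(47) creates a closure capturing n = 47.
Step 2: f(2) computes 2 * 47 = 94.
Step 3: result = 94

The answer is 94.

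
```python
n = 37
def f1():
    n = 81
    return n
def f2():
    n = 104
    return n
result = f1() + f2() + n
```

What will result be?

Step 1: Each function shadows global n with its own local.
Step 2: f1() returns 81, f2() returns 104.
Step 3: Global n = 37 is unchanged. result = 81 + 104 + 37 = 222

The answer is 222.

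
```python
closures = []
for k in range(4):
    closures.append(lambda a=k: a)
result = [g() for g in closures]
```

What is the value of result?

Step 1: Default arg a=k captures k at each iteration.
Step 2: Each lambda has its own default: 0, 1, ..., 3.
Step 3: result = [0, 1, 2, 3]

The answer is [0, 1, 2, 3].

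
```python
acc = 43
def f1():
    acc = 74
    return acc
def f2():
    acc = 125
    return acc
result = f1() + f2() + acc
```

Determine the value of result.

Step 1: Each function shadows global acc with its own local.
Step 2: f1() returns 74, f2() returns 125.
Step 3: Global acc = 43 is unchanged. result = 74 + 125 + 43 = 242

The answer is 242.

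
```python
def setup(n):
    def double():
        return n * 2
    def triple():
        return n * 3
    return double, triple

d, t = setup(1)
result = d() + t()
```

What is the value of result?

Step 1: Both closures capture the same n = 1.
Step 2: d() = 1 * 2 = 2, t() = 1 * 3 = 3.
Step 3: result = 2 + 3 = 5

The answer is 5.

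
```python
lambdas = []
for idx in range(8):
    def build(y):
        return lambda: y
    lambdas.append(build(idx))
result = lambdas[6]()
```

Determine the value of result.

Step 1: build(idx) creates a new scope capturing y = idx at call time.
Step 2: lambdas[6] = build(6), so its lambda captures y = 6.
Step 3: result = 6 (closure factory fixes late binding)

The answer is 6.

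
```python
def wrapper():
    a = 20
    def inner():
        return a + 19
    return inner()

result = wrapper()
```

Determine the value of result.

Step 1: wrapper() defines a = 20.
Step 2: inner() reads a = 20 from enclosing scope, returns 20 + 19 = 39.
Step 3: result = 39

The answer is 39.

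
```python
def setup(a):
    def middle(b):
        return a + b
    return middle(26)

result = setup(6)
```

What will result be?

Step 1: setup(6) passes a = 6.
Step 2: middle(26) has b = 26, reads a = 6 from enclosing.
Step 3: result = 6 + 26 = 32

The answer is 32.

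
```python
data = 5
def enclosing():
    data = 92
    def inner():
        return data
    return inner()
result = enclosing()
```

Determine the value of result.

Step 1: data = 5 globally, but enclosing() defines data = 92 locally.
Step 2: inner() looks up data. Not in local scope, so checks enclosing scope (enclosing) and finds data = 92.
Step 3: result = 92

The answer is 92.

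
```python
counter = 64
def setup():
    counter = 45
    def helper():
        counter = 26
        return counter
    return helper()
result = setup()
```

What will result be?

Step 1: Three scopes define counter: global (64), setup (45), helper (26).
Step 2: helper() has its own local counter = 26, which shadows both enclosing and global.
Step 3: result = 26 (local wins in LEGB)

The answer is 26.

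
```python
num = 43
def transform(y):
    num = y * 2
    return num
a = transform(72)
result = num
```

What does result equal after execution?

Step 1: Global num = 43.
Step 2: transform(72) creates local num = 72 * 2 = 144.
Step 3: Global num unchanged because no global keyword. result = 43

The answer is 43.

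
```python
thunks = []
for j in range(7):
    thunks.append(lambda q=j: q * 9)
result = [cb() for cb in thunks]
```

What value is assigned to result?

Step 1: Default arg q=j captures j at each iteration.
Step 2: thunks[k] has q defaulting to k, returns k * 9.
Step 3: result = [0, 9, 18, 27, 36, 45, 54]

The answer is [0, 9, 18, 27, 36, 45, 54].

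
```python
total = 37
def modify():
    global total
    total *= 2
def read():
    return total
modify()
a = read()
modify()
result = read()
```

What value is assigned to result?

Step 1: total = 37.
Step 2: First modify(): total = 37 * 2 = 74.
Step 3: Second modify(): total = 74 * 2 = 148.
Step 4: read() returns 148

The answer is 148.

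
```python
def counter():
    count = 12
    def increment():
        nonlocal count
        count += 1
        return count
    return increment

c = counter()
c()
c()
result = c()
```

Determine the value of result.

Step 1: counter() creates closure with count = 12.
Step 2: Each c() call increments count via nonlocal. After 3 calls: 12 + 3 = 15.
Step 3: result = 15

The answer is 15.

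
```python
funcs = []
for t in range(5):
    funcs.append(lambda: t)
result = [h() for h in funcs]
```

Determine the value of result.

Step 1: All 5 lambdas share the same variable t.
Step 2: After the loop, t = 4.
Step 3: Each call returns 4. result = [4, 4, 4, 4, 4]

The answer is [4, 4, 4, 4, 4].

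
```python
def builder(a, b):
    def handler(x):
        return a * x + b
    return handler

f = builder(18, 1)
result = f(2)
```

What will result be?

Step 1: builder(18, 1) captures a = 18, b = 1.
Step 2: f(2) computes 18 * 2 + 1 = 37.
Step 3: result = 37

The answer is 37.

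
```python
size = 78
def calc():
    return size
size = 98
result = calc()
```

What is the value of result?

Step 1: size is first set to 78, then reassigned to 98.
Step 2: calc() is called after the reassignment, so it looks up the current global size = 98.
Step 3: result = 98

The answer is 98.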